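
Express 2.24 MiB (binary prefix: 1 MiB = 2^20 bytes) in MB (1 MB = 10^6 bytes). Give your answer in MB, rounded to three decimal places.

2.349 MB

2.24 MiB = 2.24 × 2^20 bytes = 2,348,810.24 bytes
1 MB = 1,000,000 bytes
2,348,810.24 / 1,000,000 = 2.349 MB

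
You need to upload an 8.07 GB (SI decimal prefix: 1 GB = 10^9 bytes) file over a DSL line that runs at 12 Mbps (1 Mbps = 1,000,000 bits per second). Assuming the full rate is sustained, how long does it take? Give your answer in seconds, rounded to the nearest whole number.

8.07 GB = 8,070,000,000 bytes = 64,560,000,000 bits
12 Mbps = 12,000,000 bits/s
time = 64,560,000,000 / 12,000,000 = 5,380 s

5,380 seconds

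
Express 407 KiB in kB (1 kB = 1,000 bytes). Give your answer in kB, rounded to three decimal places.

407 KiB = 407 × 2^10 bytes = 416,768 bytes
1 kB = 10^3 bytes = 1,000 bytes
416,768 / 1,000 = 416.768 kB

416.768 kB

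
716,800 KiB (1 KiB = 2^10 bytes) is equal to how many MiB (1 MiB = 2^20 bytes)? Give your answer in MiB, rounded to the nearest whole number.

700 MiB

716,800 KiB × 1,024 bytes/KiB = 734,003,200 bytes
1 MiB = 2^20 bytes = 1,048,576 bytes
734,003,200 / 1,048,576 = 700 MiB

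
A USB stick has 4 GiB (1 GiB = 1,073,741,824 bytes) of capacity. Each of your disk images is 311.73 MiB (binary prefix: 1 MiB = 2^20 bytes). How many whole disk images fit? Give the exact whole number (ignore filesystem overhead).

13

Capacity: 4 GiB = 4,294,967,296 bytes
Per item: 311.73 MiB = 326,872,596.48 bytes
⌊4,294,967,296 / 326,872,596.48⌋ = 13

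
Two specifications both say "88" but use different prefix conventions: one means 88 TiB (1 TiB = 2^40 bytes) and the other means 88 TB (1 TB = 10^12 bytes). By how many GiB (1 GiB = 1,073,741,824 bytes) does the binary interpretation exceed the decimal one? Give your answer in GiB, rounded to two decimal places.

8,155.61 GiB

88 TiB = 88 × 1,099,511,627,776 = 96,757,023,244,288 bytes
88 TB = 88 × 1,000,000,000,000 = 88,000,000,000,000 bytes
difference = 8,757,023,244,288 bytes
8,757,023,244,288 / 1,073,741,824 = 8,155.61 GiB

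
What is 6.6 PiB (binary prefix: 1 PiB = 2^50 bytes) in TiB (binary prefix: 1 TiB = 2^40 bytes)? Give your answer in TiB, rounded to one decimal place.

6,758.4 TiB

6.6 PiB = 6.6 × 2^50 bytes = 7,430,939,385,161,318.4 bytes
1 TiB = 2^40 bytes = 1,099,511,627,776 bytes
7,430,939,385,161,318.4 / 1,099,511,627,776 = 6,758.4 TiB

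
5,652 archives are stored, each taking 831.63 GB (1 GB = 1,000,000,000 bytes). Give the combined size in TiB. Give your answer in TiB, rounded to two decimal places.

Total = 5,652 × 831.63 GB = 4700372.76 GB
= 4700372.76 × 1,000,000,000 bytes = 4,700,372,760,000,000 bytes
1 TiB = 1,099,511,627,776 bytes
4,700,372,760,000,000 / 1,099,511,627,776 = 4,274.96 TiB

4,274.96 TiB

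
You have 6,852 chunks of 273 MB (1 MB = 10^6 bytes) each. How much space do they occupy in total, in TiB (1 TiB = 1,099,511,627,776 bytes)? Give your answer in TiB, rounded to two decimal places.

Total = 6,852 × 273 MB = 1,870,596 MB
= 1,870,596 × 1,000,000 bytes = 1,870,596,000,000 bytes
1 TiB = 1,099,511,627,776 bytes
1,870,596,000,000 / 1,099,511,627,776 = 1.70 TiB

1.70 TiB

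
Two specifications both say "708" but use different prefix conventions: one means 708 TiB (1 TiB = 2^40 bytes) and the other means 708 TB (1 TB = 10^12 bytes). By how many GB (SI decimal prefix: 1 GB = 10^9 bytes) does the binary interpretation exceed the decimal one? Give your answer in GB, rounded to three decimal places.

70,454.232 GB

708 TiB = 708 × 1,099,511,627,776 = 778,454,232,465,408 bytes
708 TB = 708 × 1,000,000,000,000 = 708,000,000,000,000 bytes
difference = 70,454,232,465,408 bytes
70,454,232,465,408 / 1,000,000,000 = 70,454.232 GB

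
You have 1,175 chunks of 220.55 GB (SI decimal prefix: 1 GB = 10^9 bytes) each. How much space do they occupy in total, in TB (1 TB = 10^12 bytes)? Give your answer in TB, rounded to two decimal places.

259.15 TB

Total = 1,175 × 220.55 GB = 259146.25 GB
= 259146.25 × 1,000,000,000 bytes = 259,146,250,000,000 bytes
1 TB = 1,000,000,000,000 bytes
259,146,250,000,000 / 1,000,000,000,000 = 259.15 TB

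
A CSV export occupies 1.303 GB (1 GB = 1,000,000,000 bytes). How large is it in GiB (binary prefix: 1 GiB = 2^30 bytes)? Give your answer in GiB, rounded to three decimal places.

1.214 GiB

1.303 GB × 1,000,000,000 bytes/GB = 1,303,000,000 bytes
1 GiB = 1,073,741,824 bytes
1,303,000,000 / 1,073,741,824 = 1.214 GiB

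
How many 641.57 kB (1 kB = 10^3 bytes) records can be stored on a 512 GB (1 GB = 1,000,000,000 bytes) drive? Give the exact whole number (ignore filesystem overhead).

Capacity: 512 GB = 512,000,000,000 bytes
Per item: 641.57 kB = 641,570 bytes
⌊512,000,000,000 / 641,570⌋ = 798,042

798,042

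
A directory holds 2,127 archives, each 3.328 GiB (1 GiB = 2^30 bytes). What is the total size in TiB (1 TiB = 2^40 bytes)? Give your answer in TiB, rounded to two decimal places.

6.91 TiB

Total = 2,127 × 3.328 GiB = 7078.656 GiB
= 7078.656 × 1,073,741,824 bytes = 7,600,649,004,908.544 bytes
1 TiB = 1,099,511,627,776 bytes
7,600,649,004,908.544 / 1,099,511,627,776 = 6.91 TiB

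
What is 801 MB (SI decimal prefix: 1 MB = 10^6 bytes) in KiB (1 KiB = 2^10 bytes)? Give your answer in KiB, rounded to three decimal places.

801 MB × 1,000,000 bytes/MB = 801,000,000 bytes
1 KiB = 1,024 bytes
801,000,000 / 1,024 = 782,226.563 KiB

782,226.563 KiB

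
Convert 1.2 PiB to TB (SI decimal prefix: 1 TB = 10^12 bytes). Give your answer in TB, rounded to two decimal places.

1,351.08 TB

1.2 PiB = 1.2 × 2^50 bytes = 1,351,079,888,211,148.8 bytes
1 TB = 10^12 bytes = 1,000,000,000,000 bytes
1,351,079,888,211,148.8 / 1,000,000,000,000 = 1,351.08 TB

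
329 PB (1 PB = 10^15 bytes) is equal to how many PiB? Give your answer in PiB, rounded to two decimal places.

329 PB = 329 × 10^15 bytes = 329,000,000,000,000,000 bytes
1 PiB = 1,125,899,906,842,624 bytes
329,000,000,000,000,000 / 1,125,899,906,842,624 = 292.21 PiB

292.21 PiB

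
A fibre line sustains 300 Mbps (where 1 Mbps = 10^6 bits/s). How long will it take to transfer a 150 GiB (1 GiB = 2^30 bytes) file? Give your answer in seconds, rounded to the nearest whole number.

150 GiB = 161,061,273,600 bytes = 1,288,490,188,800 bits
300 Mbps = 300,000,000 bits/s
time = 1,288,490,188,800 / 300,000,000 = 4,295 s

4,295 seconds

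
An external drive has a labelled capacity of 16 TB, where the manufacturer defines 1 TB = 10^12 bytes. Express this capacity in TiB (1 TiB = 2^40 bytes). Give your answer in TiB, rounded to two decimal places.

16 TB = 16 × 10^12 bytes = 16,000,000,000,000 bytes
1 TiB = 1,099,511,627,776 bytes
16,000,000,000,000 / 1,099,511,627,776 = 14.55 TiB

14.55 TiB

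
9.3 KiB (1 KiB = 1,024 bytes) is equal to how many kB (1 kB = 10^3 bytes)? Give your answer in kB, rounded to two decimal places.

9.52 kB

9.3 KiB = 9.3 × 2^10 bytes = 9,523.2 bytes
1 kB = 1,000 bytes
9,523.2 / 1,000 = 9.52 kB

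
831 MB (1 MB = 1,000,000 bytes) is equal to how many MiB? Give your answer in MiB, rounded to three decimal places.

831 MB = 831 × 10^6 bytes = 831,000,000 bytes
1 MiB = 2^20 bytes = 1,048,576 bytes
831,000,000 / 1,048,576 = 792.503 MiB

792.503 MiB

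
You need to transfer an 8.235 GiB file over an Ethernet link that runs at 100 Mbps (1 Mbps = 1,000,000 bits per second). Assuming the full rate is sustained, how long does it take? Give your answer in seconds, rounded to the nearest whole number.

707 seconds

8.235 GiB = 8,842,263,920.64 bytes = 70,738,111,365.12 bits
100 Mbps = 100,000,000 bits/s
time = 70,738,111,365.12 / 100,000,000 = 707 s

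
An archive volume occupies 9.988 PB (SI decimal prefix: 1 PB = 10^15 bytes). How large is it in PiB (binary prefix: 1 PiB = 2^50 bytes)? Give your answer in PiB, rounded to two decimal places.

9.988 PB = 9.988 × 10^15 bytes = 9,988,000,000,000,000 bytes
1 PiB = 1,125,899,906,842,624 bytes
9,988,000,000,000,000 / 1,125,899,906,842,624 = 8.87 PiB

8.87 PiB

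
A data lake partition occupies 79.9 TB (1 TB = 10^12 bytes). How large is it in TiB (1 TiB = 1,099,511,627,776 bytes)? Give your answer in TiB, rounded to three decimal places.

72.669 TiB

79.9 TB × 1,000,000,000,000 bytes/TB = 79,900,000,000,000 bytes
1 TiB = 2^40 bytes = 1,099,511,627,776 bytes
79,900,000,000,000 / 1,099,511,627,776 = 72.669 TiB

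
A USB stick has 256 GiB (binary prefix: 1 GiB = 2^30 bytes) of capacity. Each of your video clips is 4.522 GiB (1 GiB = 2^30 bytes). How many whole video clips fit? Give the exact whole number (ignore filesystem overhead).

56

Capacity: 256 GiB = 274,877,906,944 bytes
Per item: 4.522 GiB = 4,855,460,528.128 bytes
⌊274,877,906,944 / 4,855,460,528.128⌋ = 56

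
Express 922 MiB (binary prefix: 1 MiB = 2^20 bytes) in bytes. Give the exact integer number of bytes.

922 × 1,048,576 = 966,787,072 bytes

966,787,072 bytes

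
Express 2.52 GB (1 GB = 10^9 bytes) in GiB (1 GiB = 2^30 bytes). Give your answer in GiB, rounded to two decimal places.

2.35 GiB

2.52 GB × 1,000,000,000 bytes/GB = 2,520,000,000 bytes
1 GiB = 1,073,741,824 bytes
2,520,000,000 / 1,073,741,824 = 2.35 GiB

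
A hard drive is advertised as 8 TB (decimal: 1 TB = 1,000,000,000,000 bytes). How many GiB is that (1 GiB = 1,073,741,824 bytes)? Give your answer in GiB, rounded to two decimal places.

8 TB = 8 × 10^12 bytes = 8,000,000,000,000 bytes
1 GiB = 2^30 bytes = 1,073,741,824 bytes
8,000,000,000,000 / 1,073,741,824 = 7,450.58 GiB

7,450.58 GiB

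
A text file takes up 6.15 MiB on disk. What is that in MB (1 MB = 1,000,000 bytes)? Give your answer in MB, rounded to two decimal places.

6.45 MB

6.15 MiB = 6.15 × 2^20 bytes = 6,448,742.4 bytes
1 MB = 1,000,000 bytes
6,448,742.4 / 1,000,000 = 6.45 MB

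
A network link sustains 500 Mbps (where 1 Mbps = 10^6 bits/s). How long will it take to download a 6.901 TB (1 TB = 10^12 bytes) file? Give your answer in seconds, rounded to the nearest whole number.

110,416 seconds

6.901 TB = 6,901,000,000,000 bytes = 55,208,000,000,000 bits
500 Mbps = 500,000,000 bits/s
time = 55,208,000,000,000 / 500,000,000 = 110,416 s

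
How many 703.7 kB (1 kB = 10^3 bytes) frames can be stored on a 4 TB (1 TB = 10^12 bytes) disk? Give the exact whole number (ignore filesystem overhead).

Capacity: 4 TB = 4,000,000,000,000 bytes
Per item: 703.7 kB = 703,700 bytes
⌊4,000,000,000,000 / 703,700⌋ = 5,684,240

5,684,240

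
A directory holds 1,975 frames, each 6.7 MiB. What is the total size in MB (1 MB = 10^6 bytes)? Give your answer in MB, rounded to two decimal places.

Total = 1,975 × 6.7 MiB = 13232.5 MiB
= 13232.5 × 1,048,576 bytes = 13,875,281,920 bytes
1 MB = 1,000,000 bytes
13,875,281,920 / 1,000,000 = 13,875.28 MB

13,875.28 MB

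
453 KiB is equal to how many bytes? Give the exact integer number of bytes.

453 × 1,024 = 463,872 bytes  (1 KiB = 2^10 bytes)

463,872 bytes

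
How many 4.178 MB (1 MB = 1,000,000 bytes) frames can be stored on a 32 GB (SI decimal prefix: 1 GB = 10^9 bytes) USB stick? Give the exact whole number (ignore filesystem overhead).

7,659

Capacity: 32 GB = 32,000,000,000 bytes
Per item: 4.178 MB = 4,178,000 bytes
⌊32,000,000,000 / 4,178,000⌋ = 7,659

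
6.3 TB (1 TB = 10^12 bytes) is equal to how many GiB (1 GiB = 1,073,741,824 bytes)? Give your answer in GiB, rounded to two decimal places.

5,867.33 GiB

6.3 TB = 6.3 × 10^12 bytes = 6,300,000,000,000 bytes
1 GiB = 1,073,741,824 bytes
6,300,000,000,000 / 1,073,741,824 = 5,867.33 GiB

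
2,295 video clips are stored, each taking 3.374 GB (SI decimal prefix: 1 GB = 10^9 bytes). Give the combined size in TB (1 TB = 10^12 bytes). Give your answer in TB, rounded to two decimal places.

Total = 2,295 × 3.374 GB = 7743.33 GB
= 7743.33 × 1,000,000,000 bytes = 7,743,330,000,000 bytes
1 TB = 1,000,000,000,000 bytes
7,743,330,000,000 / 1,000,000,000,000 = 7.74 TB

7.74 TB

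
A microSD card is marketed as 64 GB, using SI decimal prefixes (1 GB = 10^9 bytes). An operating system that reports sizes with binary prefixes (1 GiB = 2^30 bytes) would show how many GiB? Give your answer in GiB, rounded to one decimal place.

64 GB × 1,000,000,000 bytes/GB = 64,000,000,000 bytes
1 GiB = 1,073,741,824 bytes
64,000,000,000 / 1,073,741,824 = 59.6 GiB

59.6 GiB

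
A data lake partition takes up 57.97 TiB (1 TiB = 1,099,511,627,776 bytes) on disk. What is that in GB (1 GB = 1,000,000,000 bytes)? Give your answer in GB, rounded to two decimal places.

57.97 TiB × 1,099,511,627,776 bytes/TiB = 63,738,689,062,174.72 bytes
1 GB = 10^9 bytes = 1,000,000,000 bytes
63,738,689,062,174.72 / 1,000,000,000 = 63,738.69 GB

63,738.69 GB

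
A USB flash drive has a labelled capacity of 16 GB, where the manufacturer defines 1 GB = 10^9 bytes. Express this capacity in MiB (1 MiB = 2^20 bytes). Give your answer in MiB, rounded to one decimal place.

15,258.8 MiB

16 GB × 1,000,000,000 bytes/GB = 16,000,000,000 bytes
1 MiB = 1,048,576 bytes
16,000,000,000 / 1,048,576 = 15,258.8 MiB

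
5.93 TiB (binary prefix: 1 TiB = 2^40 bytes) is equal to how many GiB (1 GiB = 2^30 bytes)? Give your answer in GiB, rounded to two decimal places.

5.93 TiB = 5.93 × 2^40 bytes = 6,520,103,952,711.68 bytes
1 GiB = 2^30 bytes = 1,073,741,824 bytes
6,520,103,952,711.68 / 1,073,741,824 = 6,072.32 GiB

6,072.32 GiB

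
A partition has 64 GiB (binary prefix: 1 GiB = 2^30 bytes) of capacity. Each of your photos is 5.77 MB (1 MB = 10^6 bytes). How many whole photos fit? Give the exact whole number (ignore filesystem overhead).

Capacity: 64 GiB = 68,719,476,736 bytes
Per item: 5.77 MB = 5,770,000 bytes
⌊68,719,476,736 / 5,770,000⌋ = 11,909

11,909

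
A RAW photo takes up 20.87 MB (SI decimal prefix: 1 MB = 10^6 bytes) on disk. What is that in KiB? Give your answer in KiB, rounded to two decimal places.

20.87 MB = 20.87 × 10^6 bytes = 20,870,000 bytes
1 KiB = 1,024 bytes
20,870,000 / 1,024 = 20,380.86 KiB

20,380.86 KiB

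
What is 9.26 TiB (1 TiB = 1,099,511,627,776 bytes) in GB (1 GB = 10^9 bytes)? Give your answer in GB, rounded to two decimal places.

10,181.48 GB

9.26 TiB = 9.26 × 2^40 bytes = 10,181,477,673,205.76 bytes
1 GB = 1,000,000,000 bytes
10,181,477,673,205.76 / 1,000,000,000 = 10,181.48 GB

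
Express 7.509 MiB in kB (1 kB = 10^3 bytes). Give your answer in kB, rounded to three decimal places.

7.509 MiB × 1,048,576 bytes/MiB = 7,873,757.184 bytes
1 kB = 1,000 bytes
7,873,757.184 / 1,000 = 7,873.757 kB

7,873.757 kB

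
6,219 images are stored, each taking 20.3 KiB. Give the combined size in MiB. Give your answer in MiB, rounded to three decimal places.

Total = 6,219 × 20.3 KiB = 126245.7 KiB
= 126245.7 × 1,024 bytes = 129,275,596.8 bytes
1 MiB = 1,048,576 bytes
129,275,596.8 / 1,048,576 = 123.287 MiB

123.287 MiB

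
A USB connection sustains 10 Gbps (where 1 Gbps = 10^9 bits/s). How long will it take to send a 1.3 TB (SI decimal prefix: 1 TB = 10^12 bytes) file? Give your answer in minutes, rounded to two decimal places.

1.3 TB = 1,300,000,000,000 bytes = 10,400,000,000,000 bits
10 Gbps = 10,000,000,000 bits/s
time = 10,400,000,000,000 / 10,000,000,000 = 1,040.000 s
1,040.000 s / 60 = 17.33 minutes

17.33 minutes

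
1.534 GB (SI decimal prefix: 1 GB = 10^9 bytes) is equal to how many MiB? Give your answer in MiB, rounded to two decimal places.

1.534 GB = 1.534 × 10^9 bytes = 1,534,000,000 bytes
1 MiB = 2^20 bytes = 1,048,576 bytes
1,534,000,000 / 1,048,576 = 1,462.94 MiB

1,462.94 MiB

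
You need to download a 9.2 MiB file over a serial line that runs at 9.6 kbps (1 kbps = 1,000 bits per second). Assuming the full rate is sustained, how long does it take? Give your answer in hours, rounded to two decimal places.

2.23 hours

9.2 MiB = 9,646,899.2 bytes = 77,175,193.6 bits
9.6 kbps = 9,600 bits/s
time = 77,175,193.6 / 9,600 = 8,039.0827 s
8,039.0827 s / 3600 = 2.23 hours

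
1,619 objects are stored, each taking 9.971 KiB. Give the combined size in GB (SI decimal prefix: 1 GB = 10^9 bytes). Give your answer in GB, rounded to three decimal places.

Total = 1,619 × 9.971 KiB = 16143.049 KiB
= 16143.049 × 1,024 bytes = 16,530,482.176 bytes
1 GB = 1,000,000,000 bytes
16,530,482.176 / 1,000,000,000 = 0.017 GB

0.017 GB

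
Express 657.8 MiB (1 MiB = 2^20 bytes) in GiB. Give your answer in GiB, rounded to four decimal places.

0.6424 GiB

657.8 MiB = 657.8 × 2^20 bytes = 689,753,292.8 bytes
1 GiB = 1,073,741,824 bytes
689,753,292.8 / 1,073,741,824 = 0.6424 GiB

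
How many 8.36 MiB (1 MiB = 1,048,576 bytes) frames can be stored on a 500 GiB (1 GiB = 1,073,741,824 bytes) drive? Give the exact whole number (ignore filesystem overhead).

61,244

Capacity: 500 GiB = 536,870,912,000 bytes
Per item: 8.36 MiB = 8,766,095.36 bytes
⌊536,870,912,000 / 8,766,095.36⌋ = 61,244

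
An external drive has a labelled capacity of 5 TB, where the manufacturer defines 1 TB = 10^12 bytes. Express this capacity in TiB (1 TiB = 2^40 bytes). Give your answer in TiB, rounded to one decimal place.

5 TB = 5 × 10^12 bytes = 5,000,000,000,000 bytes
1 TiB = 2^40 bytes = 1,099,511,627,776 bytes
5,000,000,000,000 / 1,099,511,627,776 = 4.5 TiB

4.5 TiB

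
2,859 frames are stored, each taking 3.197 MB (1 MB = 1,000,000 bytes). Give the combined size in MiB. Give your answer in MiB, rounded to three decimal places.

8,716.796 MiB

Total = 2,859 × 3.197 MB = 9140.223 MB
= 9140.223 × 1,000,000 bytes = 9,140,223,000 bytes
1 MiB = 1,048,576 bytes
9,140,223,000 / 1,048,576 = 8,716.796 MiB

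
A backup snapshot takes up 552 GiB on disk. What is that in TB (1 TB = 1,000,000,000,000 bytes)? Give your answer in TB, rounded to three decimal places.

0.593 TB

552 GiB × 1,073,741,824 bytes/GiB = 592,705,486,848 bytes
1 TB = 10^12 bytes = 1,000,000,000,000 bytes
592,705,486,848 / 1,000,000,000,000 = 0.593 TB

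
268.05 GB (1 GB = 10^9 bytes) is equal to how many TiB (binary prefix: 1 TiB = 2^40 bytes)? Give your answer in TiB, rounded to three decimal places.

268.05 GB × 1,000,000,000 bytes/GB = 268,050,000,000 bytes
1 TiB = 1,099,511,627,776 bytes
268,050,000,000 / 1,099,511,627,776 = 0.244 TiB

0.244 TiB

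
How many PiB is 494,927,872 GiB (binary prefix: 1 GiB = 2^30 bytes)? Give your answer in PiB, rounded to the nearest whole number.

494,927,872 GiB = 494,927,872 × 2^30 bytes = 531,424,756,029,718,528 bytes
1 PiB = 1,125,899,906,842,624 bytes
531,424,756,029,718,528 / 1,125,899,906,842,624 = 472 PiB

472 PiB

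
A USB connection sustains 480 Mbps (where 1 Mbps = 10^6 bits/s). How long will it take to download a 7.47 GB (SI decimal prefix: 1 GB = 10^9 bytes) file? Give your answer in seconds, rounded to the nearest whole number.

7.47 GB = 7,470,000,000 bytes = 59,760,000,000 bits
480 Mbps = 480,000,000 bits/s
time = 59,760,000,000 / 480,000,000 = 125 s

125 seconds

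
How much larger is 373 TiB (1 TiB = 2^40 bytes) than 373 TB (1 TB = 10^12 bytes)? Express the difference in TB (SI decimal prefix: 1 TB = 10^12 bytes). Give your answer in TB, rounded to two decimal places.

373 TiB = 373 × 1,099,511,627,776 = 410,117,837,160,448 bytes
373 TB = 373 × 1,000,000,000,000 = 373,000,000,000,000 bytes
difference = 37,117,837,160,448 bytes
37,117,837,160,448 / 1,000,000,000,000 = 37.12 TB

37.12 TB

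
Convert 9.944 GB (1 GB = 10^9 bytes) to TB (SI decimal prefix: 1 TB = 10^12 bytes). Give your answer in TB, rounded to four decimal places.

9.944 GB × 1,000,000,000 bytes/GB = 9,944,000,000 bytes
1 TB = 10^12 bytes = 1,000,000,000,000 bytes
9,944,000,000 / 1,000,000,000,000 = 0.0099 TB

0.0099 TB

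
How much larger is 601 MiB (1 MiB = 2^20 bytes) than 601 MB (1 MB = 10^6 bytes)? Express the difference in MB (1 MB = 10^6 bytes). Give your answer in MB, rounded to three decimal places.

29.194 MB

601 MiB = 601 × 1,048,576 = 630,194,176 bytes
601 MB = 601 × 1,000,000 = 601,000,000 bytes
difference = 29,194,176 bytes
29,194,176 / 1,000,000 = 29.194 MB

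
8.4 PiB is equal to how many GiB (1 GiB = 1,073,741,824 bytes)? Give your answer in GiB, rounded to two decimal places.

8.4 PiB = 8.4 × 2^50 bytes = 9,457,559,217,478,041.6 bytes
1 GiB = 2^30 bytes = 1,073,741,824 bytes
9,457,559,217,478,041.6 / 1,073,741,824 = 8,808,038.40 GiB

8,808,038.40 GiB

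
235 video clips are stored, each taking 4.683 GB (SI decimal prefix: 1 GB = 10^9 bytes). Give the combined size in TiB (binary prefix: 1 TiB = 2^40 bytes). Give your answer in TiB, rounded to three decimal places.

Total = 235 × 4.683 GB = 1100.505 GB
= 1100.505 × 1,000,000,000 bytes = 1,100,505,000,000 bytes
1 TiB = 1,099,511,627,776 bytes
1,100,505,000,000 / 1,099,511,627,776 = 1.001 TiB

1.001 TiB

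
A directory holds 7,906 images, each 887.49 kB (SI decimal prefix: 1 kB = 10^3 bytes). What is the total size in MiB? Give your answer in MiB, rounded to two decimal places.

Total = 7,906 × 887.49 kB = 7016495.94 kB
= 7016495.94 × 1,000 bytes = 7,016,495,940 bytes
1 MiB = 1,048,576 bytes
7,016,495,940 / 1,048,576 = 6,691.45 MiB

6,691.45 MiB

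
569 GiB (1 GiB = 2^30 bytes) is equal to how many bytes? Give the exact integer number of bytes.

569 × 1,073,741,824 = 610,959,097,856 bytes  (1 GiB = 2^30 bytes)

610,959,097,856 bytes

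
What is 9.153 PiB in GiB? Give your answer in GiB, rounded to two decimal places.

9.153 PiB = 9.153 × 2^50 bytes = 10,305,361,847,330,537.472 bytes
1 GiB = 2^30 bytes = 1,073,741,824 bytes
10,305,361,847,330,537.472 / 1,073,741,824 = 9,597,616.13 GiB

9,597,616.13 GiB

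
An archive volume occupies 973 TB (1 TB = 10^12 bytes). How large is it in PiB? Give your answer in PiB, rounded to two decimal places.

0.86 PiB

973 TB × 1,000,000,000,000 bytes/TB = 973,000,000,000,000 bytes
1 PiB = 2^50 bytes = 1,125,899,906,842,624 bytes
973,000,000,000,000 / 1,125,899,906,842,624 = 0.86 PiB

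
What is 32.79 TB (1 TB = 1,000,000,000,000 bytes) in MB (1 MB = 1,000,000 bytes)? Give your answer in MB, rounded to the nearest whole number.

32,790,000 MB

32.79 TB × 1,000,000,000,000 bytes/TB = 32,790,000,000,000 bytes
1 MB = 10^6 bytes = 1,000,000 bytes
32,790,000,000,000 / 1,000,000 = 32,790,000 MB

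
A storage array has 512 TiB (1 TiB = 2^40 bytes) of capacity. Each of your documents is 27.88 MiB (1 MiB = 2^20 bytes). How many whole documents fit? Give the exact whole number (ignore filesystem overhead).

19,256,488

Capacity: 512 TiB = 562,949,953,421,312 bytes
Per item: 27.88 MiB = 29,234,298.88 bytes
⌊562,949,953,421,312 / 29,234,298.88⌋ = 19,256,488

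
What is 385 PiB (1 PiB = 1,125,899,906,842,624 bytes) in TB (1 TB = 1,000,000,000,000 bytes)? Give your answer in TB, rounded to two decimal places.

433,471.46 TB

385 PiB = 385 × 2^50 bytes = 433,471,464,134,410,240 bytes
1 TB = 1,000,000,000,000 bytes
433,471,464,134,410,240 / 1,000,000,000,000 = 433,471.46 TB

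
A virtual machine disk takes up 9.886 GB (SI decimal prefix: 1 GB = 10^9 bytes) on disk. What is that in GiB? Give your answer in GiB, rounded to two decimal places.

9.886 GB × 1,000,000,000 bytes/GB = 9,886,000,000 bytes
1 GiB = 2^30 bytes = 1,073,741,824 bytes
9,886,000,000 / 1,073,741,824 = 9.21 GiB

9.21 GiB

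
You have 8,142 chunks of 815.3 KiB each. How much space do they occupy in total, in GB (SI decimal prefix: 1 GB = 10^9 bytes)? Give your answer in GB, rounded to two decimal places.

Total = 8,142 × 815.3 KiB = 6638172.6 KiB
= 6638172.6 × 1,024 bytes = 6,797,488,742.4 bytes
1 GB = 1,000,000,000 bytes
6,797,488,742.4 / 1,000,000,000 = 6.80 GB

6.80 GB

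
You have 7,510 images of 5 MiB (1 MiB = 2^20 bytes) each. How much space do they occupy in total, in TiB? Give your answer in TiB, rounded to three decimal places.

0.036 TiB

Total = 7,510 × 5 MiB = 37,550 MiB
= 37,550 × 1,048,576 bytes = 39,374,028,800 bytes
1 TiB = 1,099,511,627,776 bytes
39,374,028,800 / 1,099,511,627,776 = 0.036 TiB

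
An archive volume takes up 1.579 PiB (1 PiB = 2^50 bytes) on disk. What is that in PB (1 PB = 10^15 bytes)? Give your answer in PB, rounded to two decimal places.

1.78 PB

1.579 PiB = 1.579 × 2^50 bytes = 1,777,795,952,904,503.296 bytes
1 PB = 10^15 bytes = 1,000,000,000,000,000 bytes
1,777,795,952,904,503.296 / 1,000,000,000,000,000 = 1.78 PB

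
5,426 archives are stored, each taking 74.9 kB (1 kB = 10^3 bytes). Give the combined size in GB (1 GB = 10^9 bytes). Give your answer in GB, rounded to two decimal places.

0.41 GB

Total = 5,426 × 74.9 kB = 406407.4 kB
= 406407.4 × 1,000 bytes = 406,407,400 bytes
1 GB = 1,000,000,000 bytes
406,407,400 / 1,000,000,000 = 0.41 GB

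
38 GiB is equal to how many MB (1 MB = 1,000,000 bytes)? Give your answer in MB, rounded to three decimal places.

40,802.189 MB

38 GiB = 38 × 2^30 bytes = 40,802,189,312 bytes
1 MB = 1,000,000 bytes
40,802,189,312 / 1,000,000 = 40,802.189 MB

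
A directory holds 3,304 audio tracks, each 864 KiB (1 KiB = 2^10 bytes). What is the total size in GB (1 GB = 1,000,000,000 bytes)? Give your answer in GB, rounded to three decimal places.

2.923 GB

Total = 3,304 × 864 KiB = 2,854,656 KiB
= 2,854,656 × 1,024 bytes = 2,923,167,744 bytes
1 GB = 1,000,000,000 bytes
2,923,167,744 / 1,000,000,000 = 2.923 GB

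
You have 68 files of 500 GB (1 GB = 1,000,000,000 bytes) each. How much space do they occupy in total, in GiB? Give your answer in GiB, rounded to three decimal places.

Total = 68 × 500 GB = 34,000 GB
= 34,000 × 1,000,000,000 bytes = 34,000,000,000,000 bytes
1 GiB = 1,073,741,824 bytes
34,000,000,000,000 / 1,073,741,824 = 31,664.968 GiB

31,664.968 GiB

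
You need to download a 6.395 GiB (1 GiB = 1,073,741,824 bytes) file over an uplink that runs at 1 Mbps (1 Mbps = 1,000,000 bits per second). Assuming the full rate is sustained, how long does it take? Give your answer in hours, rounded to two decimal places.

6.395 GiB = 6,866,578,964.48 bytes = 54,932,631,715.84 bits
1 Mbps = 1,000,000 bits/s
time = 54,932,631,715.84 / 1,000,000 = 54,932.6317 s
54,932.6317 s / 3600 = 15.26 hours

15.26 hours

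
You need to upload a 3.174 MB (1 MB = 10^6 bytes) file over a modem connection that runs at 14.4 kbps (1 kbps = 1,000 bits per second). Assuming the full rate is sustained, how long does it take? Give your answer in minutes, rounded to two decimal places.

29.39 minutes

3.174 MB = 3,174,000 bytes = 25,392,000 bits
14.4 kbps = 14,400 bits/s
time = 25,392,000 / 14,400 = 1,763.333 s
1,763.333 s / 60 = 29.39 minutes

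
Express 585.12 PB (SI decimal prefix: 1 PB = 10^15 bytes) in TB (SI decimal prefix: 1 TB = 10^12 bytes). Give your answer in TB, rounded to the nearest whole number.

585,120 TB

585.12 PB = 585.12 × 10^15 bytes = 585,120,000,000,000,000 bytes
1 TB = 1,000,000,000,000 bytes
585,120,000,000,000,000 / 1,000,000,000,000 = 585,120 TB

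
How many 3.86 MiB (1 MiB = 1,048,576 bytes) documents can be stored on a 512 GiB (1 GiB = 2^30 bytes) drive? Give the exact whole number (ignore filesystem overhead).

Capacity: 512 GiB = 549,755,813,888 bytes
Per item: 3.86 MiB = 4,047,503.36 bytes
⌊549,755,813,888 / 4,047,503.36⌋ = 135,825

135,825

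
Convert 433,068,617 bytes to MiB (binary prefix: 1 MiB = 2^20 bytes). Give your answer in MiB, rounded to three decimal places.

413.006 MiB

433,068,617 bytes given.
1 MiB = 1,048,576 bytes
433,068,617 / 1,048,576 = 413.006 MiB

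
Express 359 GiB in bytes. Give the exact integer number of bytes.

385,473,314,816 bytes

359 × 1,073,741,824 = 385,473,314,816 bytes  (1 GiB = 2^30 bytes)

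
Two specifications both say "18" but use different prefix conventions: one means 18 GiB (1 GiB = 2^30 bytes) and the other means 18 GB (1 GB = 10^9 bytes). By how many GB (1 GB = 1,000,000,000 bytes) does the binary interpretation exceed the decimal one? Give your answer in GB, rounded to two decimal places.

1.33 GB

18 GiB = 18 × 1,073,741,824 = 19,327,352,832 bytes
18 GB = 18 × 1,000,000,000 = 18,000,000,000 bytes
difference = 1,327,352,832 bytes
1,327,352,832 / 1,000,000,000 = 1.33 GB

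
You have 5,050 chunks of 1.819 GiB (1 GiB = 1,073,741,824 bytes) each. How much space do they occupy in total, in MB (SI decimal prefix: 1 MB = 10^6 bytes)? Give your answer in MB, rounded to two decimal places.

Total = 5,050 × 1.819 GiB = 9185.95 GiB
= 9185.95 × 1,073,741,824 bytes = 9,863,338,708,172.8 bytes
1 MB = 1,000,000 bytes
9,863,338,708,172.8 / 1,000,000 = 9,863,338.71 MB

9,863,338.71 MB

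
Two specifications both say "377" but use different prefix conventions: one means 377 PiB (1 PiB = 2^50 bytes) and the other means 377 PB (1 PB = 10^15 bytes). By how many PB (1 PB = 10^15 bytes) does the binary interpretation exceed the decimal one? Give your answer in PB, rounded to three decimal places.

47.464 PB

377 PiB = 377 × 1,125,899,906,842,624 = 424,464,264,879,669,248 bytes
377 PB = 377 × 1,000,000,000,000,000 = 377,000,000,000,000,000 bytes
difference = 47,464,264,879,669,248 bytes
47,464,264,879,669,248 / 1,000,000,000,000,000 = 47.464 PB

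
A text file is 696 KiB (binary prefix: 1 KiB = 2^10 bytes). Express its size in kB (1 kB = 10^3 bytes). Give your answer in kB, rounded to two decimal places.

696 KiB = 696 × 2^10 bytes = 712,704 bytes
1 kB = 1,000 bytes
712,704 / 1,000 = 712.70 kB

712.70 kB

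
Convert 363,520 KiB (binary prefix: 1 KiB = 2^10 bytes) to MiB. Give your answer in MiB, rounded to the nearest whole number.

363,520 KiB × 1,024 bytes/KiB = 372,244,480 bytes
1 MiB = 2^20 bytes = 1,048,576 bytes
372,244,480 / 1,048,576 = 355 MiB

355 MiB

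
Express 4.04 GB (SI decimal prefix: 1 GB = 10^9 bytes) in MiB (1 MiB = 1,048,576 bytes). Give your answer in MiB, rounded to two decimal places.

3,852.84 MiB

4.04 GB = 4.04 × 10^9 bytes = 4,040,000,000 bytes
1 MiB = 2^20 bytes = 1,048,576 bytes
4,040,000,000 / 1,048,576 = 3,852.84 MiB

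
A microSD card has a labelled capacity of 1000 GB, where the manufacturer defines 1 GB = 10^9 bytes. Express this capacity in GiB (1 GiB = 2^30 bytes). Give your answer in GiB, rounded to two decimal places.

931.32 GiB

1000 GB = 1000 × 10^9 bytes = 1,000,000,000,000 bytes
1 GiB = 2^30 bytes = 1,073,741,824 bytes
1,000,000,000,000 / 1,073,741,824 = 931.32 GiB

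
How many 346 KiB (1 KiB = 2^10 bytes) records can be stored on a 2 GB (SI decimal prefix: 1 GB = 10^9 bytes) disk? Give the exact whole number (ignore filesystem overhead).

Capacity: 2 GB = 2,000,000,000 bytes
Per item: 346 KiB = 354,304 bytes
⌊2,000,000,000 / 354,304⌋ = 5,644

5,644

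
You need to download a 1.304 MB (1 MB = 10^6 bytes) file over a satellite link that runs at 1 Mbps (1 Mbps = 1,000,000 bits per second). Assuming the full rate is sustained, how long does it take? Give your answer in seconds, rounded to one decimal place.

10.4 seconds

1.304 MB = 1,304,000 bytes = 10,432,000 bits
1 Mbps = 1,000,000 bits/s
time = 10,432,000 / 1,000,000 = 10.4 s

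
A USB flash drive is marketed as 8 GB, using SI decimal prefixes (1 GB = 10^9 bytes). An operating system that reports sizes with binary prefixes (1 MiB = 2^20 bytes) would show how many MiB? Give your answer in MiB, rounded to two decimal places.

7,629.39 MiB

8 GB = 8 × 10^9 bytes = 8,000,000,000 bytes
1 MiB = 1,048,576 bytes
8,000,000,000 / 1,048,576 = 7,629.39 MiB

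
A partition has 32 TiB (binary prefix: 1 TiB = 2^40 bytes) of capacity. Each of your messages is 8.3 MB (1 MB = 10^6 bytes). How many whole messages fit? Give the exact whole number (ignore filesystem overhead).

4,239,080

Capacity: 32 TiB = 35,184,372,088,832 bytes
Per item: 8.3 MB = 8,300,000 bytes
⌊35,184,372,088,832 / 8,300,000⌋ = 4,239,080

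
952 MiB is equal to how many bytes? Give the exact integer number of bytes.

998,244,352 bytes

952 × 1,048,576 = 998,244,352 bytes  (1 MiB = 2^20 bytes)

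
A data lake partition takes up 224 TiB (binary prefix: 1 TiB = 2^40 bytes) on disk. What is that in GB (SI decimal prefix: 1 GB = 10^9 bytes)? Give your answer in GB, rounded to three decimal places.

246,290.605 GB

224 TiB × 1,099,511,627,776 bytes/TiB = 246,290,604,621,824 bytes
1 GB = 10^9 bytes = 1,000,000,000 bytes
246,290,604,621,824 / 1,000,000,000 = 246,290.605 GB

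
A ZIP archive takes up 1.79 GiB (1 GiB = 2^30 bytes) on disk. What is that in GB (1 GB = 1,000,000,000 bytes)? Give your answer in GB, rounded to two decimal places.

1.79 GiB = 1.79 × 2^30 bytes = 1,921,997,864.96 bytes
1 GB = 10^9 bytes = 1,000,000,000 bytes
1,921,997,864.96 / 1,000,000,000 = 1.92 GB

1.92 GB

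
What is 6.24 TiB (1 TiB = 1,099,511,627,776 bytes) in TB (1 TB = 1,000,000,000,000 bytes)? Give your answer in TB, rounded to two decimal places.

6.24 TiB = 6.24 × 2^40 bytes = 6,860,952,557,322.24 bytes
1 TB = 10^12 bytes = 1,000,000,000,000 bytes
6,860,952,557,322.24 / 1,000,000,000,000 = 6.86 TB

6.86 TB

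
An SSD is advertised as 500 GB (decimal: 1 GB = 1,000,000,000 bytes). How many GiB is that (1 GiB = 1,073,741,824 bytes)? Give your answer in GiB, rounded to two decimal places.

500 GB = 500 × 10^9 bytes = 500,000,000,000 bytes
1 GiB = 1,073,741,824 bytes
500,000,000,000 / 1,073,741,824 = 465.66 GiB

465.66 GiB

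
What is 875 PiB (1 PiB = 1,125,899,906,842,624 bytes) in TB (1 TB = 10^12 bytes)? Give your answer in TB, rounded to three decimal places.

875 PiB = 875 × 2^50 bytes = 985,162,418,487,296,000 bytes
1 TB = 1,000,000,000,000 bytes
985,162,418,487,296,000 / 1,000,000,000,000 = 985,162.418 TB

985,162.418 TB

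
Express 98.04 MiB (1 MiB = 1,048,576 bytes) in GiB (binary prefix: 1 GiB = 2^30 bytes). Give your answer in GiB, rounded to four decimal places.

0.0957 GiB

98.04 MiB × 1,048,576 bytes/MiB = 102,802,391.04 bytes
1 GiB = 1,073,741,824 bytes
102,802,391.04 / 1,073,741,824 = 0.0957 GiB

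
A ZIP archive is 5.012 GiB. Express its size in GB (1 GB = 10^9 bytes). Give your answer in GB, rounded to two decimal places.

5.012 GiB = 5.012 × 2^30 bytes = 5,381,594,021.888 bytes
1 GB = 1,000,000,000 bytes
5,381,594,021.888 / 1,000,000,000 = 5.38 GB

5.38 GB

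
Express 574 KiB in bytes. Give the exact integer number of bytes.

574 × 1,024 = 587,776 bytes  (1 KiB = 2^10 bytes)

587,776 bytes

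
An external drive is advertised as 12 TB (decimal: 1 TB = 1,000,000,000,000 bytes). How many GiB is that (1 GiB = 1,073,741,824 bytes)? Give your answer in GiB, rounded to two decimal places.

12 TB = 12 × 10^12 bytes = 12,000,000,000,000 bytes
1 GiB = 1,073,741,824 bytes
12,000,000,000,000 / 1,073,741,824 = 11,175.87 GiB

11,175.87 GiB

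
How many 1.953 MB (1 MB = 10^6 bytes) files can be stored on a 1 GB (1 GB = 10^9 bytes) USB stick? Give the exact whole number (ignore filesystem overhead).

512

Capacity: 1 GB = 1,000,000,000 bytes
Per item: 1.953 MB = 1,953,000 bytes
⌊1,000,000,000 / 1,953,000⌋ = 512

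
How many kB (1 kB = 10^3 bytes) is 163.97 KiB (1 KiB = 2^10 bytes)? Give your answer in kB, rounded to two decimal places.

163.97 KiB × 1,024 bytes/KiB = 167,905.28 bytes
1 kB = 1,000 bytes
167,905.28 / 1,000 = 167.91 kB

167.91 kB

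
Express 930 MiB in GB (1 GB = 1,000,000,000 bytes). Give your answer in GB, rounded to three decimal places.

0.975 GB

930 MiB = 930 × 2^20 bytes = 975,175,680 bytes
1 GB = 10^9 bytes = 1,000,000,000 bytes
975,175,680 / 1,000,000,000 = 0.975 GB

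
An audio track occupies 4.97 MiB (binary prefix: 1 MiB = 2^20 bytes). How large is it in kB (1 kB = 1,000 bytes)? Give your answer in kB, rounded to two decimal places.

4.97 MiB = 4.97 × 2^20 bytes = 5,211,422.72 bytes
1 kB = 1,000 bytes
5,211,422.72 / 1,000 = 5,211.42 kB

5,211.42 kB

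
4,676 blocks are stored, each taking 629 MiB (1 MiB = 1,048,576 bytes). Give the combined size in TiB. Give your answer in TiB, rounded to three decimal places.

Total = 4,676 × 629 MiB = 2,941,204 MiB
= 2,941,204 × 1,048,576 bytes = 3,084,075,925,504 bytes
1 TiB = 1,099,511,627,776 bytes
3,084,075,925,504 / 1,099,511,627,776 = 2.805 TiB

2.805 TiB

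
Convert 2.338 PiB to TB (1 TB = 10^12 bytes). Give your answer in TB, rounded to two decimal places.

2,632.35 TB

2.338 PiB = 2.338 × 2^50 bytes = 2,632,353,982,198,054.912 bytes
1 TB = 1,000,000,000,000 bytes
2,632,353,982,198,054.912 / 1,000,000,000,000 = 2,632.35 TB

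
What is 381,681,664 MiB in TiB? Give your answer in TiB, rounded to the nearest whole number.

364 TiB

381,681,664 MiB = 381,681,664 × 2^20 bytes = 400,222,232,510,464 bytes
1 TiB = 2^40 bytes = 1,099,511,627,776 bytes
400,222,232,510,464 / 1,099,511,627,776 = 364 TiB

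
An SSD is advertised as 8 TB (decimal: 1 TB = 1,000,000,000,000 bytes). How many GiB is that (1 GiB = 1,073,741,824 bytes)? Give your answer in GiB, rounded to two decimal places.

8 TB × 1,000,000,000,000 bytes/TB = 8,000,000,000,000 bytes
1 GiB = 1,073,741,824 bytes
8,000,000,000,000 / 1,073,741,824 = 7,450.58 GiB

7,450.58 GiB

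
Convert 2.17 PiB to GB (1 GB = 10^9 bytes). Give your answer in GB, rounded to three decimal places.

2,443,202.798 GB

2.17 PiB × 1,125,899,906,842,624 bytes/PiB = 2,443,202,797,848,494.08 bytes
1 GB = 10^9 bytes = 1,000,000,000 bytes
2,443,202,797,848,494.08 / 1,000,000,000 = 2,443,202.798 GB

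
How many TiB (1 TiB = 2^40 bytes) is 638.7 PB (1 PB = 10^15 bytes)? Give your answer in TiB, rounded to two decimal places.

580,894.27 TiB

638.7 PB = 638.7 × 10^15 bytes = 638,700,000,000,000,000 bytes
1 TiB = 2^40 bytes = 1,099,511,627,776 bytes
638,700,000,000,000,000 / 1,099,511,627,776 = 580,894.27 TiB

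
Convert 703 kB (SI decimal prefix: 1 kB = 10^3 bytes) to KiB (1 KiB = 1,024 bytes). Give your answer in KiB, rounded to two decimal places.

686.52 KiB

703 kB × 1,000 bytes/kB = 703,000 bytes
1 KiB = 1,024 bytes
703,000 / 1,024 = 686.52 KiB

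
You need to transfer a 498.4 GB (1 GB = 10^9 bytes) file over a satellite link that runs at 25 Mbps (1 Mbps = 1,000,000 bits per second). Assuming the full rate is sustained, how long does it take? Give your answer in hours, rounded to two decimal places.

498.4 GB = 498,400,000,000 bytes = 3,987,200,000,000 bits
25 Mbps = 25,000,000 bits/s
time = 3,987,200,000,000 / 25,000,000 = 159,488.0000 s
159,488.0000 s / 3600 = 44.30 hours

44.30 hours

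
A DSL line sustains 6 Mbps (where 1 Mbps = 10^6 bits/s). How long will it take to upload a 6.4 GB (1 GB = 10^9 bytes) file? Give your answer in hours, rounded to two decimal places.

2.37 hours

6.4 GB = 6,400,000,000 bytes = 51,200,000,000 bits
6 Mbps = 6,000,000 bits/s
time = 51,200,000,000 / 6,000,000 = 8,533.3333 s
8,533.3333 s / 3600 = 2.37 hours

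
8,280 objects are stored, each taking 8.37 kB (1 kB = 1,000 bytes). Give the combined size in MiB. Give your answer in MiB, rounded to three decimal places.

66.093 MiB

Total = 8,280 × 8.37 kB = 69303.6 kB
= 69303.6 × 1,000 bytes = 69,303,600 bytes
1 MiB = 1,048,576 bytes
69,303,600 / 1,048,576 = 66.093 MiB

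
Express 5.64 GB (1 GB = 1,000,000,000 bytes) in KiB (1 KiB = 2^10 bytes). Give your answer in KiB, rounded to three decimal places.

5.64 GB = 5.64 × 10^9 bytes = 5,640,000,000 bytes
1 KiB = 2^10 bytes = 1,024 bytes
5,640,000,000 / 1,024 = 5,507,812.500 KiB

5,507,812.500 KiB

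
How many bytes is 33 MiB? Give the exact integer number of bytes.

34,603,008 bytes

33 × 1,048,576 = 34,603,008 bytes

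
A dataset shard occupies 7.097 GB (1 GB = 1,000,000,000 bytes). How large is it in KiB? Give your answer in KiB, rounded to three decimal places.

6,930,664.063 KiB

7.097 GB × 1,000,000,000 bytes/GB = 7,097,000,000 bytes
1 KiB = 1,024 bytes
7,097,000,000 / 1,024 = 6,930,664.063 KiB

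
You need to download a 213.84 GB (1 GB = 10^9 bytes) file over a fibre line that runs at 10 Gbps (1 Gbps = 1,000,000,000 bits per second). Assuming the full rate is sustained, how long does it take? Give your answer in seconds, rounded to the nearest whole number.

213.84 GB = 213,840,000,000 bytes = 1,710,720,000,000 bits
10 Gbps = 10,000,000,000 bits/s
time = 1,710,720,000,000 / 10,000,000,000 = 171 s

171 seconds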